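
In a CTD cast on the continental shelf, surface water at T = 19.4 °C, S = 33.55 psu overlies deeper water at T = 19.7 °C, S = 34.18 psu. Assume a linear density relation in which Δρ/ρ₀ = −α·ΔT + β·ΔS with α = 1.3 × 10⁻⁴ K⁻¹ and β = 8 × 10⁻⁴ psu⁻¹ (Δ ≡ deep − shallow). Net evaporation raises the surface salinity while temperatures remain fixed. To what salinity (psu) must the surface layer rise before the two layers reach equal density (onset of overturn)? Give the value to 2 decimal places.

34.13 psu

Neutral buoyancy requires −α(T_deep − T_surf) + β(S_deep − S_surf′) = 0.
S_surf′ = S_deep − (α/β)·ΔT = 34.18 − (1.3 × 10⁻⁴/8 × 10⁻⁴)·(+0.3) = 34.1313 psu.
Increase required: 34.1313 − 33.55 = 0.5813 psu.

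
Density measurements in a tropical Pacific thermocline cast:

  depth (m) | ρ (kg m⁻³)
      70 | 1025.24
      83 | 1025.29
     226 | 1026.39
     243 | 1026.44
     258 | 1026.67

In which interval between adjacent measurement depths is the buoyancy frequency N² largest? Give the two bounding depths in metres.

243–258 m

Compute the density gradient over each adjacent pair:
  70–83 m: Δρ/Δz = 0.05/13 = 3.8 × 10⁻³ kg m⁻⁴
  83–226 m: Δρ/Δz = 1.10/143 = 7.7 × 10⁻³ kg m⁻⁴
  226–243 m: Δρ/Δz = 0.05/17 = 2.9 × 10⁻³ kg m⁻⁴
  243–258 m: Δρ/Δz = 0.23/15 = 0.015 kg m⁻⁴
The largest gradient is in the 243–258 m interval — the pycnocline.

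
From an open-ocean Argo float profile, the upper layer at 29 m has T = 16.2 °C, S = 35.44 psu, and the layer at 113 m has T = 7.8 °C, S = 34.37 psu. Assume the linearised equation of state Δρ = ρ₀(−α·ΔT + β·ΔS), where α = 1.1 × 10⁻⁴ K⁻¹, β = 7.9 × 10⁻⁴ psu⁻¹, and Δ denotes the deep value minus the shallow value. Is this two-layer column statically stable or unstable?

ΔT = 7.8 − 16.2 = -8.4 K and ΔS = 34.37 − 35.44 = -1.07 psu (deep − shallow).
−αΔT = 9.24 × 10⁻⁴; βΔS = -8.453 × 10⁻⁴; sum Δρ/ρ₀ = 7.87 × 10⁻⁵.
Δρ/ρ₀ > 0, so Δρ > 0: deeper water is denser → statically stable.

stable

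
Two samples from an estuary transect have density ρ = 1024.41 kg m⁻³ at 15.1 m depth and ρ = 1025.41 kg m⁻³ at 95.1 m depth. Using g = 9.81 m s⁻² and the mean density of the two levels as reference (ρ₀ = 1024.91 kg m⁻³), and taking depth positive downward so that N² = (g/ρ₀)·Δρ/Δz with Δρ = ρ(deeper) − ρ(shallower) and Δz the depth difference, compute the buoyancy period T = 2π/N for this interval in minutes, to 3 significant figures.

Δρ = 1025.41 − 1024.41 = 1.00 kg m⁻³ over Δz = 95.1 − 15.1 = 80 m.
N² = (9.81/1024.91) × (1.00/80) = 1.1964 × 10⁻⁴ s⁻².
N = √(1.1964 × 10⁻⁴) = 0.010938 rad s⁻¹, so T = 2π/N = 574.44 s = 9.5740 min ≈ 9.57 min.
Since Δρ > 0 the layer is stably stratified.

9.57 min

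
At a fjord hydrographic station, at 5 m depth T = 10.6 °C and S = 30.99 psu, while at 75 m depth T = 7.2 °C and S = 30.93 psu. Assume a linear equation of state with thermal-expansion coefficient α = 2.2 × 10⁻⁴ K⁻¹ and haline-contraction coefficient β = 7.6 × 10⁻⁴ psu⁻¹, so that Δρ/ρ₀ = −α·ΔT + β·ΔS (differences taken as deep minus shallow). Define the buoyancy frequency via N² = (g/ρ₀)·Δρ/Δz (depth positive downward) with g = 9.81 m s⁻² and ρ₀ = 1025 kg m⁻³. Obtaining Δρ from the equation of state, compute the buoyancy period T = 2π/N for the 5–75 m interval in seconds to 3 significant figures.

633 s

ΔT = -3.4 K, ΔS = -0.06 psu (deep − shallow).
Δρ/ρ₀ = −αΔT + βΔS = 7.48 × 10⁻⁴ − 4.56 × 10⁻⁵ = 7.024 × 10⁻⁴, so Δρ ≈ 0.7200 kg m⁻³.
N² = (g/ρ₀)·Δρ/Δz = g·(Δρ/ρ₀)/Δz = 9.81 × 7.024 × 10⁻⁴ / 70 = 9.8436 × 10⁻⁵ s⁻².
N = √(9.8436 × 10⁻⁵) = 9.9215 × 10⁻³ rad s⁻¹ → T = 2π/N = 633.29 s ≈ 633 s.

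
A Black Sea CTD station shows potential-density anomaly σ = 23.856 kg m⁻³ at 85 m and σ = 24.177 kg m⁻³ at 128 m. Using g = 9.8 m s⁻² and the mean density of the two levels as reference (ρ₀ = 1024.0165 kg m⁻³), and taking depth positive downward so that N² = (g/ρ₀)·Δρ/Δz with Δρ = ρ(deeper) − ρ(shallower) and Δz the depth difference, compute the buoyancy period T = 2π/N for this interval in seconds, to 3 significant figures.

743 s

Δρ = 1024.177 − 1023.856 = 0.321 kg m⁻³ over Δz = 128 − 85 = 43 m.
N² = (9.8/1024.0165) × (0.321/43) = 7.1442 × 10⁻⁵ s⁻².
N = √(7.1442 × 10⁻⁵) = 8.4523 × 10⁻³ rad s⁻¹, so T = 2π/N = 743.37 s ≈ 743 s.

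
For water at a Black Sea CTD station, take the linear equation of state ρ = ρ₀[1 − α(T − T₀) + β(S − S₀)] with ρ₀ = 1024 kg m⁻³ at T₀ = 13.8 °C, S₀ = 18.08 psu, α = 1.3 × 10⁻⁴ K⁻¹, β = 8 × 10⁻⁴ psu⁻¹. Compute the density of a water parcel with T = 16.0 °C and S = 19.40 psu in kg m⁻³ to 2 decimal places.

1024.79 kg m⁻³

T − T₀ = +2.2 K, S − S₀ = +1.32 psu.
Bracket = 1 − α·(+2.2) + β·(+1.32) = 1 + (7.70 × 10⁻⁴) = 1.0007700.
ρ = 1024 × 1.0007700 = 1024.79 kg m⁻³.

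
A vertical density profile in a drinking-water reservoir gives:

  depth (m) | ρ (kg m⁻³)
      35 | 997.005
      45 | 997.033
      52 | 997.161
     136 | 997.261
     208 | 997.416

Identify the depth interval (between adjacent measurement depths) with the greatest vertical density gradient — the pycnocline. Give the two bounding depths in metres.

45–52 m

Compute the density gradient over each adjacent pair:
  35–45 m: Δρ/Δz = 0.028/10 = 2.8 × 10⁻³ kg m⁻⁴
  45–52 m: Δρ/Δz = 0.128/7 = 0.018 kg m⁻⁴
  52–136 m: Δρ/Δz = 0.100/84 = 1.2 × 10⁻³ kg m⁻⁴
  136–208 m: Δρ/Δz = 0.155/72 = 2.2 × 10⁻³ kg m⁻⁴
The largest gradient is in the 45–52 m interval — the pycnocline.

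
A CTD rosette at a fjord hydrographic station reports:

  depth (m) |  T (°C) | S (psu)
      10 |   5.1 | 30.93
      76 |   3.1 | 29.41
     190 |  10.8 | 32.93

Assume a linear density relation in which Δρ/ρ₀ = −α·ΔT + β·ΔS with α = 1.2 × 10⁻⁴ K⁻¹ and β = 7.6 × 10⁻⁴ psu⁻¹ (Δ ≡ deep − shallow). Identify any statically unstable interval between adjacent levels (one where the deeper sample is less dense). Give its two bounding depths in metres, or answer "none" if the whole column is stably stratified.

Evaluate Δρ/ρ₀ = −αΔT + βΔS across each adjacent pair:
  10–76 m: −αΔT+βΔS = −(1.2 × 10⁻⁴)(-2.0)+(7.6 × 10⁻⁴)(-1.52) = -9.2 × 10⁻⁴ → UNSTABLE
  76–190 m: −αΔT+βΔS = −(1.2 × 10⁻⁴)(+7.7)+(7.6 × 10⁻⁴)(+3.52) = 1.8 × 10⁻³ → stable
The 10–76 m interval has Δρ < 0: lighter water underlies denser water.

10–76 m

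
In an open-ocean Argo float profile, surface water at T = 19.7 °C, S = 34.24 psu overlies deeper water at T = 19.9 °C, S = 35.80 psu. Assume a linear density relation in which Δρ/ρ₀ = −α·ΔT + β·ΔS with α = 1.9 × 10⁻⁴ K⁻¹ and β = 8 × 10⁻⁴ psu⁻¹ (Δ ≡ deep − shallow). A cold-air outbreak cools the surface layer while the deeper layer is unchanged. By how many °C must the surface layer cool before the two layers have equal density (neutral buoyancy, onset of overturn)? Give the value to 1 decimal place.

Neutral buoyancy requires Δρ = 0, i.e. −α(T_deep − T_surf′) + β(S_deep − S_surf) = 0.
T_surf′ = T_deep − (β/α)·ΔS = 19.9 − (8 × 10⁻⁴/1.9 × 10⁻⁴)·(+1.56) = 13.332 °C.
Cooling required: 19.7 − (13.332) = 6.368 °C.

6.4 °C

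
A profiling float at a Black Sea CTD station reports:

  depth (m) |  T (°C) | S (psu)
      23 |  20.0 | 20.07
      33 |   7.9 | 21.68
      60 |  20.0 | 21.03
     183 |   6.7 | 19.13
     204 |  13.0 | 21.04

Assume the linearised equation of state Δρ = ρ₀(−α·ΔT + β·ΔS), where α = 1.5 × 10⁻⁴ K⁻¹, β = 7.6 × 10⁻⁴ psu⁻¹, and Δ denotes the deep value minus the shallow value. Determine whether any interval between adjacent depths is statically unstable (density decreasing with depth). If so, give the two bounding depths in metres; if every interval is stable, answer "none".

Evaluate Δρ/ρ₀ = −αΔT + βΔS across each adjacent pair:
  23–33 m: −αΔT+βΔS = −(1.5 × 10⁻⁴)(-12.1)+(7.6 × 10⁻⁴)(+1.61) = 3.0 × 10⁻³ → stable
  33–60 m: −αΔT+βΔS = −(1.5 × 10⁻⁴)(+12.1)+(7.6 × 10⁻⁴)(-0.65) = -2.3 × 10⁻³ → UNSTABLE
  60–183 m: −αΔT+βΔS = −(1.5 × 10⁻⁴)(-13.3)+(7.6 × 10⁻⁴)(-1.90) = 5.5 × 10⁻⁴ → stable
  183–204 m: −αΔT+βΔS = −(1.5 × 10⁻⁴)(+6.3)+(7.6 × 10⁻⁴)(+1.91) = 5.1 × 10⁻⁴ → stable
The 33–60 m interval has Δρ < 0: lighter water underlies denser water.

33–60 m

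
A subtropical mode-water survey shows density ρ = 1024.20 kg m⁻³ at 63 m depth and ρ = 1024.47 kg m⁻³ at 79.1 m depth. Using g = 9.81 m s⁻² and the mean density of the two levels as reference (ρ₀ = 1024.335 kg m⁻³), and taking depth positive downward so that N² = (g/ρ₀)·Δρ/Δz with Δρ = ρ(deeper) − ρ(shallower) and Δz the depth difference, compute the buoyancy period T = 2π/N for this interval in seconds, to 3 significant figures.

496 s

Δρ = 1024.47 − 1024.20 = 0.27 kg m⁻³ over Δz = 79.1 − 63 = 16.1 m.
N² = (9.81/1024.335) × (0.27/16.1) = 1.6061 × 10⁻⁴ s⁻².
N = √(1.6061 × 10⁻⁴) = 0.012673 rad s⁻¹, so T = 2π/N = 495.79 s ≈ 496 s.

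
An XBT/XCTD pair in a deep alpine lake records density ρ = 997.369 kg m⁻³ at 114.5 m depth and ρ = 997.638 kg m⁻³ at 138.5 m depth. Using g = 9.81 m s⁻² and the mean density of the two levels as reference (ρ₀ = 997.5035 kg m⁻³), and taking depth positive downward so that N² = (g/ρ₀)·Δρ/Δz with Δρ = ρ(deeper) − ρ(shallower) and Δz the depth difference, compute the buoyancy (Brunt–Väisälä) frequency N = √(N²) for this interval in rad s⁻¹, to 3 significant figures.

0.0105 rad s⁻¹

Δρ = 997.638 − 997.369 = 0.269 kg m⁻³ over Δz = 138.5 − 114.5 = 24 m.
N² = (9.81/997.5035) × (0.269/24) = 1.1023 × 10⁻⁴ s⁻².
N = √(1.1023 × 10⁻⁴) = 0.010499 rad s⁻¹ ≈ 0.0105 rad s⁻¹.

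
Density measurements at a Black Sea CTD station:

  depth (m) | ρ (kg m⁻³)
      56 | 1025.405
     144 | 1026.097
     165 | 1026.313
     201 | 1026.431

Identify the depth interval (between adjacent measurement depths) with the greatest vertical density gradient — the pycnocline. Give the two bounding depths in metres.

Compute the density gradient over each adjacent pair:
  56–144 m: Δρ/Δz = 0.692/88 = 7.9 × 10⁻³ kg m⁻⁴
  144–165 m: Δρ/Δz = 0.216/21 = 0.010 kg m⁻⁴
  165–201 m: Δρ/Δz = 0.118/36 = 3.3 × 10⁻³ kg m⁻⁴
The largest gradient is in the 144–165 m interval — the pycnocline.

144–165 m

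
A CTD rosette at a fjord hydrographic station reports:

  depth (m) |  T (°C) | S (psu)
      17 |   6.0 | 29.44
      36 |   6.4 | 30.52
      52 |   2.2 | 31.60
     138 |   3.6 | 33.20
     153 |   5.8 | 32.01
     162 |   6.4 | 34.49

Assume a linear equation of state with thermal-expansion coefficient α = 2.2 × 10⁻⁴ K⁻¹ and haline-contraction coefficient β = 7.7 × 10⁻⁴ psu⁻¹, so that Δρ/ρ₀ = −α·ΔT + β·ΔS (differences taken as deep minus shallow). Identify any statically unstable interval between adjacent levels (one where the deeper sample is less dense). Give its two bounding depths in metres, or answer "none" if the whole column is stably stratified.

138–153 m

Evaluate Δρ/ρ₀ = −αΔT + βΔS across each adjacent pair:
  17–36 m: −αΔT+βΔS = −(2.2 × 10⁻⁴)(+0.4)+(7.7 × 10⁻⁴)(+1.08) = 7.4 × 10⁻⁴ → stable
  36–52 m: −αΔT+βΔS = −(2.2 × 10⁻⁴)(-4.2)+(7.7 × 10⁻⁴)(+1.08) = 1.8 × 10⁻³ → stable
  52–138 m: −αΔT+βΔS = −(2.2 × 10⁻⁴)(+1.4)+(7.7 × 10⁻⁴)(+1.60) = 9.2 × 10⁻⁴ → stable
  138–153 m: −αΔT+βΔS = −(2.2 × 10⁻⁴)(+2.2)+(7.7 × 10⁻⁴)(-1.19) = -1.4 × 10⁻³ → UNSTABLE
  153–162 m: −αΔT+βΔS = −(2.2 × 10⁻⁴)(+0.6)+(7.7 × 10⁻⁴)(+2.48) = 1.8 × 10⁻³ → stable
The 138–153 m interval has Δρ < 0: lighter water underlies denser water.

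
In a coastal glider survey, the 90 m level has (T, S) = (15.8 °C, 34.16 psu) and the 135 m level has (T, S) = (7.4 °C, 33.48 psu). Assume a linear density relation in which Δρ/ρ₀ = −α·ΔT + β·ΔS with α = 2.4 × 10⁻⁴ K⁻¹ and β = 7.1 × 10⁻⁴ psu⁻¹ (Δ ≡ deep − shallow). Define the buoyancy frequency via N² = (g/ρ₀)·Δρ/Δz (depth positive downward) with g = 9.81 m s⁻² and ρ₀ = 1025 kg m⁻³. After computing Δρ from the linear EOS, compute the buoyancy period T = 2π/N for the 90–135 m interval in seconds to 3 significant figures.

ΔT = -8.4 K, ΔS = -0.68 psu (deep − shallow).
Δρ/ρ₀ = −αΔT + βΔS = 2.016 × 10⁻³ − 4.828 × 10⁻⁴ = 1.5332 × 10⁻³, so Δρ ≈ 1.572 kg m⁻³.
N² = (g/ρ₀)·Δρ/Δz = g·(Δρ/ρ₀)/Δz = 9.81 × 1.5332 × 10⁻³ / 45 = 3.3424 × 10⁻⁴ s⁻².
N = √(3.3424 × 10⁻⁴) = 0.018282 rad s⁻¹ → T = 2π/N = 343.68 s ≈ 344 s.

344 s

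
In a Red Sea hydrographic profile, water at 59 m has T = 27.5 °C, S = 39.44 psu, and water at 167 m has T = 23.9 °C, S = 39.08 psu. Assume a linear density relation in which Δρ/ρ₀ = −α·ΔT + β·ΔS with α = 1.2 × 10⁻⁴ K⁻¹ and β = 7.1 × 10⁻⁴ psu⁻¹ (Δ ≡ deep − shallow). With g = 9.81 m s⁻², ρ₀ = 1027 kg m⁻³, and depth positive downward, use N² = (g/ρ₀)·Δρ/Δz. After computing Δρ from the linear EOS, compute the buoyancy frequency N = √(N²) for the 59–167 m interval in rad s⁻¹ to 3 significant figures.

ΔT = -3.6 K, ΔS = -0.36 psu (deep − shallow).
Δρ/ρ₀ = −αΔT + βΔS = 4.32 × 10⁻⁴ − 2.556 × 10⁻⁴ = 1.764 × 10⁻⁴, so Δρ ≈ 0.1812 kg m⁻³.
N² = (g/ρ₀)·Δρ/Δz = g·(Δρ/ρ₀)/Δz = 9.81 × 1.764 × 10⁻⁴ / 108 = 1.6023 × 10⁻⁵ s⁻².
N = √(1.6023 × 10⁻⁵) = 4.0029 × 10⁻³ rad s⁻¹ ≈ 4.00 × 10⁻³ rad s⁻¹.

4.00 × 10⁻³ rad s⁻¹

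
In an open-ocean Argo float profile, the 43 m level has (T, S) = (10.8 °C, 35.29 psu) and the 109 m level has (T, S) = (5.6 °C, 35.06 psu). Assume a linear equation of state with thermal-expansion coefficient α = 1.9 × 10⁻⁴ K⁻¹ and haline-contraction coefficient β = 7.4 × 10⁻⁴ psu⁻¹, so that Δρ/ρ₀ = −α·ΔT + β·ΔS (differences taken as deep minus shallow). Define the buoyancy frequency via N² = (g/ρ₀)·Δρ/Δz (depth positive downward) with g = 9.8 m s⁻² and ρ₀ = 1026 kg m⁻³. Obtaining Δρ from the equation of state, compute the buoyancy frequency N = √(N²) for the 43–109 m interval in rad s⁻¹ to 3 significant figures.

ΔT = -5.2 K, ΔS = -0.23 psu (deep − shallow).
Δρ/ρ₀ = −αΔT + βΔS = 9.88 × 10⁻⁴ − 1.702 × 10⁻⁴ = 8.178 × 10⁻⁴, so Δρ ≈ 0.8391 kg m⁻³.
N² = (g/ρ₀)·Δρ/Δz = g·(Δρ/ρ₀)/Δz = 9.8 × 8.178 × 10⁻⁴ / 66 = 1.2143 × 10⁻⁴ s⁻².
N = √(1.2143 × 10⁻⁴) = 0.011020 rad s⁻¹ ≈ 0.0110 rad s⁻¹.

0.0110 rad s⁻¹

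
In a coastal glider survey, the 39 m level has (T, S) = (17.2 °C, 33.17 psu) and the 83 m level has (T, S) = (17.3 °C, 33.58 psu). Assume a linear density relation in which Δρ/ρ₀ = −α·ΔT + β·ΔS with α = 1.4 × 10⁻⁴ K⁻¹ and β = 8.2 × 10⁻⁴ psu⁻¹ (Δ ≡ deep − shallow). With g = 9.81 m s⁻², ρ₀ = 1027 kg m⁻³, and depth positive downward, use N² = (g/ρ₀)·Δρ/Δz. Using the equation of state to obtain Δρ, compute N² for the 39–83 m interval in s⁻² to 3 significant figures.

7.18 × 10⁻⁵ s⁻²

ΔT = +0.1 K, ΔS = +0.41 psu (deep − shallow).
Δρ/ρ₀ = −αΔT + βΔS = -1.40 × 10⁻⁵ + 3.362 × 10⁻⁴ = 3.222 × 10⁻⁴, so Δρ ≈ 0.3309 kg m⁻³.
N² = (g/ρ₀)·Δρ/Δz = g·(Δρ/ρ₀)/Δz = 9.81 × 3.222 × 10⁻⁴ / 44 = 7.1836 × 10⁻⁵ s⁻² ≈ 7.18 × 10⁻⁵ s⁻².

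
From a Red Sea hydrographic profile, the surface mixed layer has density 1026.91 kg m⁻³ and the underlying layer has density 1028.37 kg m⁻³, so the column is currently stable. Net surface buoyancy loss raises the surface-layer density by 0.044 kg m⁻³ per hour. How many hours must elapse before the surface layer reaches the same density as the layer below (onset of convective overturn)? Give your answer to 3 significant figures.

33.2 hours

Density deficit of the surface layer: 1028.37 − 1026.91 = 1.46 kg m⁻³.
Required change = 1.46 / 0.044 = 33.2 hours.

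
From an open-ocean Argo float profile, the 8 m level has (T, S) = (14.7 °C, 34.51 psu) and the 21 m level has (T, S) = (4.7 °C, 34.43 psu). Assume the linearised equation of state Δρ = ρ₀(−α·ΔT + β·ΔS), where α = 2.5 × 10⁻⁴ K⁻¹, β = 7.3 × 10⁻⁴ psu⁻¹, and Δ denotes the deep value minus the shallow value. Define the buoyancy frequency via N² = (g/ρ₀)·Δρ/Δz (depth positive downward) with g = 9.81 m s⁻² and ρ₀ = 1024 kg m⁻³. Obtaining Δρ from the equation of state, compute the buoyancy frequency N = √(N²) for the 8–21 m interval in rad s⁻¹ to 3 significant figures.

0.0429 rad s⁻¹

ΔT = -10.0 K, ΔS = -0.08 psu (deep − shallow).
Δρ/ρ₀ = −αΔT + βΔS = 2.50 × 10⁻³ − 5.84 × 10⁻⁵ = 2.4416 × 10⁻³, so Δρ ≈ 2.500 kg m⁻³.
N² = (g/ρ₀)·Δρ/Δz = g·(Δρ/ρ₀)/Δz = 9.81 × 2.4416 × 10⁻³ / 13 = 1.8425 × 10⁻³ s⁻².
N = √(1.8425 × 10⁻³) = 0.042924 rad s⁻¹ ≈ 0.0429 rad s⁻¹.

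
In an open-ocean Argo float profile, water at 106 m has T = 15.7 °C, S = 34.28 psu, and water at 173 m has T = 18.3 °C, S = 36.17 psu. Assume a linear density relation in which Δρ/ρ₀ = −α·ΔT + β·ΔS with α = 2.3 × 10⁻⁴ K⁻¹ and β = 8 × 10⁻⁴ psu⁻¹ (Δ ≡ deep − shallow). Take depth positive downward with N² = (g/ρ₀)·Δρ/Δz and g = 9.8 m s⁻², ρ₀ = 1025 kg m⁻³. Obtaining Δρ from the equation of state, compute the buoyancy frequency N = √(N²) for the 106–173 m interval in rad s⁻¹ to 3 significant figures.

0.0116 rad s⁻¹

ΔT = +2.6 K, ΔS = +1.89 psu (deep − shallow).
Δρ/ρ₀ = −αΔT + βΔS = -5.98 × 10⁻⁴ + 1.512 × 10⁻³ = 9.14 × 10⁻⁴, so Δρ ≈ 0.9368 kg m⁻³.
N² = (g/ρ₀)·Δρ/Δz = g·(Δρ/ρ₀)/Δz = 9.8 × 9.14 × 10⁻⁴ / 67 = 1.3369 × 10⁻⁴ s⁻².
N = √(1.3369 × 10⁻⁴) = 0.011562 rad s⁻¹ ≈ 0.0116 rad s⁻¹.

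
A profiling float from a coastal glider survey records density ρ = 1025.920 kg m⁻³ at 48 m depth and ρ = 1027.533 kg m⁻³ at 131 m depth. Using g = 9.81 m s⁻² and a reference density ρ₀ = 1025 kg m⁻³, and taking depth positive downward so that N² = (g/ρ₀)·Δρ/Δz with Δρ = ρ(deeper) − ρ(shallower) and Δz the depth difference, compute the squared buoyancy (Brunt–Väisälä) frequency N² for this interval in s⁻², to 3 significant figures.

Δρ = 1027.533 − 1025.920 = 1.613 kg m⁻³ over Δz = 131 − 48 = 83 m.
N² = (9.81/1025) × (1.613/83) = 1.8600 × 10⁻⁴ s⁻² ≈ 1.86 × 10⁻⁴ s⁻².

1.86 × 10⁻⁴ s⁻²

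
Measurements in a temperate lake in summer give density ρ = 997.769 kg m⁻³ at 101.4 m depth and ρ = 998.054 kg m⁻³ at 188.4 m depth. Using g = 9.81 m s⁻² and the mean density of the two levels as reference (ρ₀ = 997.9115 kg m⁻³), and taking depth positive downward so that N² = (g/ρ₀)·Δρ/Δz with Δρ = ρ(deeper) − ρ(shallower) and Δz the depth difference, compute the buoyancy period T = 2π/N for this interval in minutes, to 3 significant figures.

18.5 min

Δρ = 998.054 − 997.769 = 0.285 kg m⁻³ over Δz = 188.4 − 101.4 = 87 m.
N² = (9.81/997.9115) × (0.285/87) = 3.2203 × 10⁻⁵ s⁻².
N = √(3.2203 × 10⁻⁵) = 5.6748 × 10⁻³ rad s⁻¹, so T = 2π/N = 1.1072 × 10³ s = 18.453 min ≈ 18.5 min.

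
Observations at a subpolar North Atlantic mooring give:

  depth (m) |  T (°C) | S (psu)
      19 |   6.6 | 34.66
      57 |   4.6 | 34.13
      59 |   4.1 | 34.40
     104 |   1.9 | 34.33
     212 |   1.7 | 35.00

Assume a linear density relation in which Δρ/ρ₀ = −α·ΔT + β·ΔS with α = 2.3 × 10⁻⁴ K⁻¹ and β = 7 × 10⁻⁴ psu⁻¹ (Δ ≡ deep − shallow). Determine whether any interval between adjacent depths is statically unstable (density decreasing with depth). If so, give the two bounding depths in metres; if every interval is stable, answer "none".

none

Evaluate Δρ/ρ₀ = −αΔT + βΔS across each adjacent pair:
  19–57 m: −αΔT+βΔS = −(2.3 × 10⁻⁴)(-2.0)+(7 × 10⁻⁴)(-0.53) = 8.9 × 10⁻⁵ → stable
  57–59 m: −αΔT+βΔS = −(2.3 × 10⁻⁴)(-0.5)+(7 × 10⁻⁴)(+0.27) = 3.0 × 10⁻⁴ → stable
  59–104 m: −αΔT+βΔS = −(2.3 × 10⁻⁴)(-2.2)+(7 × 10⁻⁴)(-0.07) = 4.6 × 10⁻⁴ → stable
  104–212 m: −αΔT+βΔS = −(2.3 × 10⁻⁴)(-0.2)+(7 × 10⁻⁴)(+0.67) = 5.2 × 10⁻⁴ → stable
Every interval has Δρ > 0: the column is stably stratified throughout.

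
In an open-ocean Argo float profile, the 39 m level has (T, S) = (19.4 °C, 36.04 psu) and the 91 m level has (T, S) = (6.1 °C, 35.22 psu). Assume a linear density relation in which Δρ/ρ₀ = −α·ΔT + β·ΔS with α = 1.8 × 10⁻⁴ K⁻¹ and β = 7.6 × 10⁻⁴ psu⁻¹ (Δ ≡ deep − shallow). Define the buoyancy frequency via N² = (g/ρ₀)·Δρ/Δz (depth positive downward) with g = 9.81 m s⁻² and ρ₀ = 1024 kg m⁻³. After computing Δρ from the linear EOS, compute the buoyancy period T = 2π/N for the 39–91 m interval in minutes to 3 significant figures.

5.73 min

ΔT = -13.3 K, ΔS = -0.82 psu (deep − shallow).
Δρ/ρ₀ = −αΔT + βΔS = 2.394 × 10⁻³ − 6.232 × 10⁻⁴ = 1.7708 × 10⁻³, so Δρ ≈ 1.813 kg m⁻³.
N² = (g/ρ₀)·Δρ/Δz = g·(Δρ/ρ₀)/Δz = 9.81 × 1.7708 × 10⁻³ / 52 = 3.3407 × 10⁻⁴ s⁻².
N = √(3.3407 × 10⁻⁴) = 0.018278 rad s⁻¹ → T = 2π/N = 343.76 s = 5.7293 min ≈ 5.73 min.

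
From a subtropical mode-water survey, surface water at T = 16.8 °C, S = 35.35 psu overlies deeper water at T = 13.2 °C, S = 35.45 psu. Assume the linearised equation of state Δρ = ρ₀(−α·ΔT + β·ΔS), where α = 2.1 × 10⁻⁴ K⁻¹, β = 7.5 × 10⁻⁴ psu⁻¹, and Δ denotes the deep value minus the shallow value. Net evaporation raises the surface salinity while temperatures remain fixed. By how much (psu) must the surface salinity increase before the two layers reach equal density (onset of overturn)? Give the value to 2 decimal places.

1.11 psu

Neutral buoyancy requires −α(T_deep − T_surf) + β(S_deep − S_surf′) = 0.
S_surf′ = S_deep − (α/β)·ΔT = 35.45 − (2.1 × 10⁻⁴/7.5 × 10⁻⁴)·(-3.6) = 36.4580 psu.
Increase required: 36.4580 − 35.35 = 1.1080 psu.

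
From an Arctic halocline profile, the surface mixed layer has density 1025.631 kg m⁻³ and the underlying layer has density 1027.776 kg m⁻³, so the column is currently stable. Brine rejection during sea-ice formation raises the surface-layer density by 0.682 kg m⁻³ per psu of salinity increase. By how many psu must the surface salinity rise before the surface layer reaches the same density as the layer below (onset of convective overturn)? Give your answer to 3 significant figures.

3.15 psu

Density deficit of the surface layer: 1027.776 − 1025.631 = 2.145 kg m⁻³.
Required change = 2.145 / 0.682 = 3.15 psu.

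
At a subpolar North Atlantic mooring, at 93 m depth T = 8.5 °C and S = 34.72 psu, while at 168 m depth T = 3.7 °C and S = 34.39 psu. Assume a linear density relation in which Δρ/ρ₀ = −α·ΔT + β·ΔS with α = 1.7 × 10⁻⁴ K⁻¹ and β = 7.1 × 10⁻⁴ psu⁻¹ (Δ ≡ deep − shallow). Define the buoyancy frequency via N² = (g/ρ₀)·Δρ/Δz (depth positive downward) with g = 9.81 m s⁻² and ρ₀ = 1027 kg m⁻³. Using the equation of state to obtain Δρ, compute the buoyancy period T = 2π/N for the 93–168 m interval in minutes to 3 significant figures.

ΔT = -4.8 K, ΔS = -0.33 psu (deep − shallow).
Δρ/ρ₀ = −αΔT + βΔS = 8.16 × 10⁻⁴ − 2.343 × 10⁻⁴ = 5.817 × 10⁻⁴, so Δρ ≈ 0.5974 kg m⁻³.
N² = (g/ρ₀)·Δρ/Δz = g·(Δρ/ρ₀)/Δz = 9.81 × 5.817 × 10⁻⁴ / 75 = 7.6086 × 10⁻⁵ s⁻².
N = √(7.6086 × 10⁻⁵) = 8.7227 × 10⁻³ rad s⁻¹ → T = 2π/N = 720.33 s = 12.006 min ≈ 12.0 min.

12.0 min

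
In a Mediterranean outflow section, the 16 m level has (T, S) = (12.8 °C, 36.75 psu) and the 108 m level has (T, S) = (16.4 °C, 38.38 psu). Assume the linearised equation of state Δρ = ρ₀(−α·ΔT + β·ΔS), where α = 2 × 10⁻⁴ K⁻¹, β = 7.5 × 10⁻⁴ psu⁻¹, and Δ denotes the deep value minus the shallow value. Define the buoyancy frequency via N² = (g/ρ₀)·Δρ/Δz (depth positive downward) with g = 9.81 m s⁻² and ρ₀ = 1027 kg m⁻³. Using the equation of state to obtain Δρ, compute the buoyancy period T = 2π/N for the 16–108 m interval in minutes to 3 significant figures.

ΔT = +3.6 K, ΔS = +1.63 psu (deep − shallow).
Δρ/ρ₀ = −αΔT + βΔS = -7.20 × 10⁻⁴ + 1.2225 × 10⁻³ = 5.025 × 10⁻⁴, so Δρ ≈ 0.5161 kg m⁻³.
N² = (g/ρ₀)·Δρ/Δz = g·(Δρ/ρ₀)/Δz = 9.81 × 5.025 × 10⁻⁴ / 92 = 5.3582 × 10⁻⁵ s⁻².
N = √(5.3582 × 10⁻⁵) = 7.3200 × 10⁻³ rad s⁻¹ → T = 2π/N = 858.36 s = 14.306 min ≈ 14.3 min.

14.3 min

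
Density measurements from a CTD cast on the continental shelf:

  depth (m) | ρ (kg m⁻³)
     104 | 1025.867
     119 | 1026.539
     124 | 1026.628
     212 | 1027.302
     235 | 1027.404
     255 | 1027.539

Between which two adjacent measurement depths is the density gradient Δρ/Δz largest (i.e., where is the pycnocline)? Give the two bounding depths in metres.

Compute the density gradient over each adjacent pair:
  104–119 m: Δρ/Δz = 0.672/15 = 0.045 kg m⁻⁴
  119–124 m: Δρ/Δz = 0.089/5 = 0.018 kg m⁻⁴
  124–212 m: Δρ/Δz = 0.674/88 = 7.7 × 10⁻³ kg m⁻⁴
  212–235 m: Δρ/Δz = 0.102/23 = 4.4 × 10⁻³ kg m⁻⁴
  235–255 m: Δρ/Δz = 0.135/20 = 6.8 × 10⁻³ kg m⁻⁴
The largest gradient is in the 104–119 m interval — the pycnocline.

104–119 m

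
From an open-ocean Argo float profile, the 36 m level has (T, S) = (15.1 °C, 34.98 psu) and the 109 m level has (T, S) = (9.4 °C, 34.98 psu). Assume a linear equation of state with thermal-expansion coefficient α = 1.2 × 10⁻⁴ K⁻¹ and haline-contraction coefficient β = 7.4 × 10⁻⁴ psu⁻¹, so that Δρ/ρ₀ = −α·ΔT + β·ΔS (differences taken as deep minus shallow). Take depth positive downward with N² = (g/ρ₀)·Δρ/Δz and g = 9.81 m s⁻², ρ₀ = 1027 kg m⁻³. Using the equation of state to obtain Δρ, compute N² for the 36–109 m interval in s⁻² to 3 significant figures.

9.19 × 10⁻⁵ s⁻²

ΔT = -5.7 K, ΔS = +0.00 psu (deep − shallow).
Δρ/ρ₀ = −αΔT + βΔS = 6.84 × 10⁻⁴ + 0 = 6.84 × 10⁻⁴, so Δρ ≈ 0.7025 kg m⁻³.
N² = (g/ρ₀)·Δρ/Δz = g·(Δρ/ρ₀)/Δz = 9.81 × 6.84 × 10⁻⁴ / 73 = 9.1918 × 10⁻⁵ s⁻² ≈ 9.19 × 10⁻⁵ s⁻².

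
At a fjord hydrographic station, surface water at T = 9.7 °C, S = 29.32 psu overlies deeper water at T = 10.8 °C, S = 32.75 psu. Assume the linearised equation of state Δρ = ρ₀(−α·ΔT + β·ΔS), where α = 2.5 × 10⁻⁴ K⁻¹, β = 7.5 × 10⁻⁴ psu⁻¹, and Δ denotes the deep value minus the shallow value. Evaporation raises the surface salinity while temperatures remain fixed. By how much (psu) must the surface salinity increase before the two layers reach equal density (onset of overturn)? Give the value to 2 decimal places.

3.06 psu

Neutral buoyancy requires −α(T_deep − T_surf) + β(S_deep − S_surf′) = 0.
S_surf′ = S_deep − (α/β)·ΔT = 32.75 − (2.5 × 10⁻⁴/7.5 × 10⁻⁴)·(+1.1) = 32.3833 psu.
Increase required: 32.3833 − 29.32 = 3.0633 psu.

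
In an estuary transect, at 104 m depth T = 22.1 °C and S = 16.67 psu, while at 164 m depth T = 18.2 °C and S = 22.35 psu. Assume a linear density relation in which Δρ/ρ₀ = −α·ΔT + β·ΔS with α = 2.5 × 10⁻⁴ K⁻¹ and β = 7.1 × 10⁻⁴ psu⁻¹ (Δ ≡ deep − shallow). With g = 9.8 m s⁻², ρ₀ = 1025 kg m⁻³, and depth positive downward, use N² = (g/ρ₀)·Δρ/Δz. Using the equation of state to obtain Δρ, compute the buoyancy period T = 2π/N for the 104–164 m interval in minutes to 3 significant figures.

3.66 min

ΔT = -3.9 K, ΔS = +5.68 psu (deep − shallow).
Δρ/ρ₀ = −αΔT + βΔS = 9.75 × 10⁻⁴ + 4.0328 × 10⁻³ = 5.0078 × 10⁻³, so Δρ ≈ 5.133 kg m⁻³.
N² = (g/ρ₀)·Δρ/Δz = g·(Δρ/ρ₀)/Δz = 9.8 × 5.0078 × 10⁻³ / 60 = 8.1794 × 10⁻⁴ s⁻².
N = √(8.1794 × 10⁻⁴) = 0.028600 rad s⁻¹ → T = 2π/N = 219.69 s = 3.6615 min ≈ 3.66 min.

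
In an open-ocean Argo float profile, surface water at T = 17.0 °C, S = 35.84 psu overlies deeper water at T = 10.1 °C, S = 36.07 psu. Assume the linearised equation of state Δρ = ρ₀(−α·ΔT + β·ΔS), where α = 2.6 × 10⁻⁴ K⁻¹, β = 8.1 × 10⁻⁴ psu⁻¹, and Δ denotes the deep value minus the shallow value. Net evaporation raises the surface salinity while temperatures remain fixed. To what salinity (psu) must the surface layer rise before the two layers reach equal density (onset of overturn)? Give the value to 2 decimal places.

Neutral buoyancy requires −α(T_deep − T_surf) + β(S_deep − S_surf′) = 0.
S_surf′ = S_deep − (α/β)·ΔT = 36.07 − (2.6 × 10⁻⁴/8.1 × 10⁻⁴)·(-6.9) = 38.2848 psu.
Increase required: 38.2848 − 35.84 = 2.4448 psu.

38.28 psu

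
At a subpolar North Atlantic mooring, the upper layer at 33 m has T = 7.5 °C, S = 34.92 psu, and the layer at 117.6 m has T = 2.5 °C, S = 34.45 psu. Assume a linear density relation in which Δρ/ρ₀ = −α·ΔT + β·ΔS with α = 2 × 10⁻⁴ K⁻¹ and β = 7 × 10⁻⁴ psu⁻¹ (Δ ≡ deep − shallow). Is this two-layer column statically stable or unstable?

stable

ΔT = 2.5 − 7.5 = -5.0 K and ΔS = 34.45 − 34.92 = -0.47 psu (deep − shallow).
−αΔT = 1.00 × 10⁻³; βΔS = -3.29 × 10⁻⁴; sum Δρ/ρ₀ = 6.71 × 10⁻⁴.
Δρ/ρ₀ > 0, so Δρ > 0: deeper water is denser → statically stable.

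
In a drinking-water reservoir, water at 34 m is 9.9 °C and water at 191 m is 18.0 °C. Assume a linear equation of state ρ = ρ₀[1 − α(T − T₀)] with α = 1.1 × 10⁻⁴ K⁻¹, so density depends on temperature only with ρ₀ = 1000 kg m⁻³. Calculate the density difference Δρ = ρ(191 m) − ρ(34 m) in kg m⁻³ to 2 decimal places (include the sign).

-0.89 kg m⁻³

ΔT = +8.1 K, Δρ/ρ₀ = −αΔT = -8.91 × 10⁻⁴.
Δρ = 1000 × (-8.91 × 10⁻⁴) = -0.89 kg m⁻³.
Negative Δρ: lighter below, statically unstable.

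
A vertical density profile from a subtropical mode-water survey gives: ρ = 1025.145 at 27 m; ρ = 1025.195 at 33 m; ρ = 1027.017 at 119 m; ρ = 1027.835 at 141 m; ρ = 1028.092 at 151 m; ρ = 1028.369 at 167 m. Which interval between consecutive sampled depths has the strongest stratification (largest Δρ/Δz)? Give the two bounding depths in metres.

Compute the density gradient over each adjacent pair:
  27–33 m: Δρ/Δz = 0.050/6 = 8.3 × 10⁻³ kg m⁻⁴
  33–119 m: Δρ/Δz = 1.822/86 = 0.021 kg m⁻⁴
  119–141 m: Δρ/Δz = 0.818/22 = 0.037 kg m⁻⁴
  141–151 m: Δρ/Δz = 0.257/10 = 0.026 kg m⁻⁴
  151–167 m: Δρ/Δz = 0.277/16 = 0.017 kg m⁻⁴
The largest gradient is in the 119–141 m interval — the pycnocline.

119–141 m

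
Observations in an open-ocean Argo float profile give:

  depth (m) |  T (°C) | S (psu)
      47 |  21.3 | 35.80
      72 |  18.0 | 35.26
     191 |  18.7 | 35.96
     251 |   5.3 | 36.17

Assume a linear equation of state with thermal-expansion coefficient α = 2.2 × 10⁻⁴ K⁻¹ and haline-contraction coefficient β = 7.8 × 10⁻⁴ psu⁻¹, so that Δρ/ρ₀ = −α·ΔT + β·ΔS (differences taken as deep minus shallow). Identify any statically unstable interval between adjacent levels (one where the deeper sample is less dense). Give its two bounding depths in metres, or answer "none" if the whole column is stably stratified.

Evaluate Δρ/ρ₀ = −αΔT + βΔS across each adjacent pair:
  47–72 m: −αΔT+βΔS = −(2.2 × 10⁻⁴)(-3.3)+(7.8 × 10⁻⁴)(-0.54) = 3.0 × 10⁻⁴ → stable
  72–191 m: −αΔT+βΔS = −(2.2 × 10⁻⁴)(+0.7)+(7.8 × 10⁻⁴)(+0.70) = 3.9 × 10⁻⁴ → stable
  191–251 m: −αΔT+βΔS = −(2.2 × 10⁻⁴)(-13.4)+(7.8 × 10⁻⁴)(+0.21) = 3.1 × 10⁻³ → stable
Every interval has Δρ > 0: the column is stably stratified throughout.

none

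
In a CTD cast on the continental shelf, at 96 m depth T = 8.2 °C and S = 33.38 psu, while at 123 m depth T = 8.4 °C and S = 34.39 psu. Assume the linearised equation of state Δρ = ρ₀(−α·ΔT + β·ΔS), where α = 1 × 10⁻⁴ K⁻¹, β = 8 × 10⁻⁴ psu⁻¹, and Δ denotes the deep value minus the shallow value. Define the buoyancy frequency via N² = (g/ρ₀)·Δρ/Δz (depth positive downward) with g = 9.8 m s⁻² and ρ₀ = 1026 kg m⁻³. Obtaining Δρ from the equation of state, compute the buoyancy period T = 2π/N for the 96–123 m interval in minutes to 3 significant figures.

6.19 min

ΔT = +0.2 K, ΔS = +1.01 psu (deep − shallow).
Δρ/ρ₀ = −αΔT + βΔS = -2.00 × 10⁻⁵ + 8.08 × 10⁻⁴ = 7.88 × 10⁻⁴, so Δρ ≈ 0.8085 kg m⁻³.
N² = (g/ρ₀)·Δρ/Δz = g·(Δρ/ρ₀)/Δz = 9.8 × 7.88 × 10⁻⁴ / 27 = 2.8601 × 10⁻⁴ s⁻².
N = √(2.8601 × 10⁻⁴) = 0.016912 rad s⁻¹ → T = 2π/N = 371.52 s = 6.1920 min ≈ 6.19 min.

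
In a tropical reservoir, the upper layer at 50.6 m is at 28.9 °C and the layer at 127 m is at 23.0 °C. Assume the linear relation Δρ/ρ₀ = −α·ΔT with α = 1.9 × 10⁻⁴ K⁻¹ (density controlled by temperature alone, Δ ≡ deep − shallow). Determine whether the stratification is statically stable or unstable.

stable

ΔT = 23.0 − 28.9 = -5.9 K, so Δρ/ρ₀ = −αΔT = 1.121 × 10⁻³.
Δρ/ρ₀ > 0, so Δρ > 0: deeper water is denser → statically stable.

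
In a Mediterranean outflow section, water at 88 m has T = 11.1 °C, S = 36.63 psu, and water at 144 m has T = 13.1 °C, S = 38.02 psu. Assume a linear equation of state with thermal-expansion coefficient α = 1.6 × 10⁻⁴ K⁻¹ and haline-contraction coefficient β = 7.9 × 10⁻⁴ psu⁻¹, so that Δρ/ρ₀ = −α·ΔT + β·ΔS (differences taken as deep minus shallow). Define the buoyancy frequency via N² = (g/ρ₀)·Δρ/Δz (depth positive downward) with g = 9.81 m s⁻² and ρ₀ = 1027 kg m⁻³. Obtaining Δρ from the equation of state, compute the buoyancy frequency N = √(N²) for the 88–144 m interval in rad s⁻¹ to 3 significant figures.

0.0117 rad s⁻¹

ΔT = +2.0 K, ΔS = +1.39 psu (deep − shallow).
Δρ/ρ₀ = −αΔT + βΔS = -3.20 × 10⁻⁴ + 1.0981 × 10⁻³ = 7.781 × 10⁻⁴, so Δρ ≈ 0.7991 kg m⁻³.
N² = (g/ρ₀)·Δρ/Δz = g·(Δρ/ρ₀)/Δz = 9.81 × 7.781 × 10⁻⁴ / 56 = 1.3631 × 10⁻⁴ s⁻².
N = √(1.3631 × 10⁻⁴) = 0.011675 rad s⁻¹ ≈ 0.0117 rad s⁻¹.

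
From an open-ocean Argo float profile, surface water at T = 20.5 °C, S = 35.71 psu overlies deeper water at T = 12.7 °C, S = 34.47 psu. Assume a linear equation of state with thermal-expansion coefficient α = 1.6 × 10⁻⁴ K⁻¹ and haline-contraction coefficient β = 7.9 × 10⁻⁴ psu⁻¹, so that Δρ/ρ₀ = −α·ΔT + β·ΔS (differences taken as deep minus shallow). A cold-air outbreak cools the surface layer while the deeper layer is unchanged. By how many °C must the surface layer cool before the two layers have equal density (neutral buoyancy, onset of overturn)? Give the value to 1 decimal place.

Neutral buoyancy requires Δρ = 0, i.e. −α(T_deep − T_surf′) + β(S_deep − S_surf) = 0.
T_surf′ = T_deep − (β/α)·ΔS = 12.7 − (7.9 × 10⁻⁴/1.6 × 10⁻⁴)·(-1.24) = 18.822 °C.
Cooling required: 20.5 − (18.822) = 1.678 °C.

1.7 °C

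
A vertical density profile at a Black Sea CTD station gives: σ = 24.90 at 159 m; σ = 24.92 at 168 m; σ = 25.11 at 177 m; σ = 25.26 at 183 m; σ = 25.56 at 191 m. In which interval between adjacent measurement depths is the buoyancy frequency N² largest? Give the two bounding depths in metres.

183–191 m

Compute the density gradient over each adjacent pair:
  159–168 m: Δρ/Δz = 0.02/9 = 2.2 × 10⁻³ kg m⁻⁴
  168–177 m: Δρ/Δz = 0.19/9 = 0.021 kg m⁻⁴
  177–183 m: Δρ/Δz = 0.15/6 = 0.025 kg m⁻⁴
  183–191 m: Δρ/Δz = 0.30/8 = 0.037 kg m⁻⁴
The largest gradient is in the 183–191 m interval — the pycnocline.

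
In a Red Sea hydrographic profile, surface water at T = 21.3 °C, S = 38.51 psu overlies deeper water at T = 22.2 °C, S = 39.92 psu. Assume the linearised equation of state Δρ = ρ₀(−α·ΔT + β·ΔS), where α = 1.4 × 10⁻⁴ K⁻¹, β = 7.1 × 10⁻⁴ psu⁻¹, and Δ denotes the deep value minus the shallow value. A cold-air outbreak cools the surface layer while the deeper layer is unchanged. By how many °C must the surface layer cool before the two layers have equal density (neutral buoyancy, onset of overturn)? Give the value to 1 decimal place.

6.3 °C

Neutral buoyancy requires Δρ = 0, i.e. −α(T_deep − T_surf′) + β(S_deep − S_surf) = 0.
T_surf′ = T_deep − (β/α)·ΔS = 22.2 − (7.1 × 10⁻⁴/1.4 × 10⁻⁴)·(+1.41) = 15.049 °C.
Cooling required: 21.3 − (15.049) = 6.251 °C.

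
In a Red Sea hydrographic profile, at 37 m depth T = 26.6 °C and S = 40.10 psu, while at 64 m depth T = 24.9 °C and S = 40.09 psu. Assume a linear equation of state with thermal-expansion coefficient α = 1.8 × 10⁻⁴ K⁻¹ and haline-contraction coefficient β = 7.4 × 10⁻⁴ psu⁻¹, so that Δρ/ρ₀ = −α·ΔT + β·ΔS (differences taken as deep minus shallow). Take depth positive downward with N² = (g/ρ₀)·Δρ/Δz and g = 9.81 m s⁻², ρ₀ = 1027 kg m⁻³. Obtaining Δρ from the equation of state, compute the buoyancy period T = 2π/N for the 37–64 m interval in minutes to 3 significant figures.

ΔT = -1.7 K, ΔS = -0.01 psu (deep − shallow).
Δρ/ρ₀ = −αΔT + βΔS = 3.06 × 10⁻⁴ − 7.40 × 10⁻⁶ = 2.986 × 10⁻⁴, so Δρ ≈ 0.3067 kg m⁻³.
N² = (g/ρ₀)·Δρ/Δz = g·(Δρ/ρ₀)/Δz = 9.81 × 2.986 × 10⁻⁴ / 27 = 1.0849 × 10⁻⁴ s⁻².
N = √(1.0849 × 10⁻⁴) = 0.010416 rad s⁻¹ → T = 2π/N = 603.22 s = 10.054 min ≈ 10.1 min.

10.1 min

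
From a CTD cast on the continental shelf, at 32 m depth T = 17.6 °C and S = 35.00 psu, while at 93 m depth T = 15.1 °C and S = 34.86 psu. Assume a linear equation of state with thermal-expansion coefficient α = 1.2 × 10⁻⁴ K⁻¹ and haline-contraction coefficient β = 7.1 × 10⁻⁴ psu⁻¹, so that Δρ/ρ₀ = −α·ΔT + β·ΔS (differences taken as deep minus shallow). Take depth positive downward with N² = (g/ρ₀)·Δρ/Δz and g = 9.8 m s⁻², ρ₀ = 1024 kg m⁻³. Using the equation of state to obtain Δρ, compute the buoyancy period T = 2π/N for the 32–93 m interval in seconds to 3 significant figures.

ΔT = -2.5 K, ΔS = -0.14 psu (deep − shallow).
Δρ/ρ₀ = −αΔT + βΔS = 3.00 × 10⁻⁴ − 9.94 × 10⁻⁵ = 2.006 × 10⁻⁴, so Δρ ≈ 0.2054 kg m⁻³.
N² = (g/ρ₀)·Δρ/Δz = g·(Δρ/ρ₀)/Δz = 9.8 × 2.006 × 10⁻⁴ / 61 = 3.2228 × 10⁻⁵ s⁻².
N = √(3.2228 × 10⁻⁵) = 5.6770 × 10⁻³ rad s⁻¹ → T = 2π/N = 1.1068 × 10³ s ≈ 1.11 × 10³ s.

1.11 × 10³ s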